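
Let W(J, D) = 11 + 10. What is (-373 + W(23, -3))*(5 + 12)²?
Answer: -101728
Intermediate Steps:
W(J, D) = 21
(-373 + W(23, -3))*(5 + 12)² = (-373 + 21)*(5 + 12)² = -352*17² = -352*289 = -101728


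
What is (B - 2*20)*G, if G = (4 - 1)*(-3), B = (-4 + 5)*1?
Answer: 351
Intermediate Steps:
B = 1 (B = 1*1 = 1)
G = -9 (G = 3*(-3) = -9)
(B - 2*20)*G = (1 - 2*20)*(-9) = (1 - 40)*(-9) = -39*(-9) = 351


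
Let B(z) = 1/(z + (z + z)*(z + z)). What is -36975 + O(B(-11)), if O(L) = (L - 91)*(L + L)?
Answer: -8272465859/223729 ≈ -36975.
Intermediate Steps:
B(z) = 1/(z + 4*z²) (B(z) = 1/(z + (2*z)*(2*z)) = 1/(z + 4*z²))
O(L) = 2*L*(-91 + L) (O(L) = (-91 + L)*(2*L) = 2*L*(-91 + L))
-36975 + O(B(-11)) = -36975 + 2*(1/((-11)*(1 + 4*(-11))))*(-91 + 1/((-11)*(1 + 4*(-11)))) = -36975 + 2*(-1/(11*(1 - 44)))*(-91 - 1/(11*(1 - 44))) = -36975 + 2*(-1/11/(-43))*(-91 - 1/11/(-43)) = -36975 + 2*(-1/11*(-1/43))*(-91 - 1/11*(-1/43)) = -36975 + 2*(1/473)*(-91 + 1/473) = -36975 + 2*(1/473)*(-43042/473) = -36975 - 86084/223729 = -8272465859/223729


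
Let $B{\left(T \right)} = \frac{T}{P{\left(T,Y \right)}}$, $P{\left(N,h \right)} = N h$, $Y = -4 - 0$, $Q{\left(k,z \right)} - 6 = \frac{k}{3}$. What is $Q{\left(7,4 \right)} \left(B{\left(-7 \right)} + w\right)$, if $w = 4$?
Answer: $\frac{125}{4} \approx 31.25$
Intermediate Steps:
$Q{\left(k,z \right)} = 6 + \frac{k}{3}$
$Y = -4$ ($Y = -4 + 0 = -4$)
$B{\left(T \right)} = - \frac{1}{4}$ ($B{\left(T \right)} = \frac{T}{T \left(-4\right)} = \frac{T}{\left(-4\right) T} = T \left(- \frac{1}{4 T}\right) = - \frac{1}{4}$)
$Q{\left(7,4 \right)} \left(B{\left(-7 \right)} + w\right) = \left(6 + \frac{1}{3} \cdot 7\right) \left(- \frac{1}{4} + 4\right) = \left(6 + \frac{7}{3}\right) \frac{15}{4} = \frac{25}{3} \cdot \frac{15}{4} = \frac{125}{4}$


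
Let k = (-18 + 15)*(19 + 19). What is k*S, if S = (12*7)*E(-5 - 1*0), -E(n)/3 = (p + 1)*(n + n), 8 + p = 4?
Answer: 861840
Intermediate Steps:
p = -4 (p = -8 + 4 = -4)
E(n) = 18*n (E(n) = -3*(-4 + 1)*(n + n) = -(-9)*2*n = -(-18)*n = 18*n)
k = -114 (k = -3*38 = -114)
S = -7560 (S = (12*7)*(18*(-5 - 1*0)) = 84*(18*(-5 + 0)) = 84*(18*(-5)) = 84*(-90) = -7560)
k*S = -114*(-7560) = 861840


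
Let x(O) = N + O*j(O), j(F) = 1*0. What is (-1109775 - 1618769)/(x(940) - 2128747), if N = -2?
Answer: 389792/304107 ≈ 1.2818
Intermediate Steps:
j(F) = 0
x(O) = -2 (x(O) = -2 + O*0 = -2 + 0 = -2)
(-1109775 - 1618769)/(x(940) - 2128747) = (-1109775 - 1618769)/(-2 - 2128747) = -2728544/(-2128749) = -2728544*(-1/2128749) = 389792/304107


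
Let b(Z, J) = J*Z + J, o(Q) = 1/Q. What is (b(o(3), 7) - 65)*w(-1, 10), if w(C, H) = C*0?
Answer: 0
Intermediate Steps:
b(Z, J) = J + J*Z
w(C, H) = 0
(b(o(3), 7) - 65)*w(-1, 10) = (7*(1 + 1/3) - 65)*0 = (7*(4/3) - 65)*0 = (28/3 - 65)*0 = -167/3*0 = 0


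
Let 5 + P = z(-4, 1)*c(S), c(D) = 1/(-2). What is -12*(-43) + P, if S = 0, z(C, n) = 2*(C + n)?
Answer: 514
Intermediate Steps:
z(C, n) = 2*C + 2*n
c(D) = -½
P = -2 (P = -5 + (2*(-4) + 2*1)*(-½) = -5 + (-8 + 2)*(-½) = -5 - 6*(-½) = -5 + 3 = -2)
-12*(-43) + P = -12*(-43) - 2 = 516 - 2 = 514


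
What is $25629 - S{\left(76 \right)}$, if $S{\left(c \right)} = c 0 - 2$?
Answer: $25631$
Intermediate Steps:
$S{\left(c \right)} = -2$ ($S{\left(c \right)} = 0 - 2 = -2$)
$25629 - S{\left(76 \right)} = 25629 - -2 = 25629 + 2 = 25631$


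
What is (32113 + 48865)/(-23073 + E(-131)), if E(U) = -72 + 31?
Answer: -40489/11557 ≈ -3.5034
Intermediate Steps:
E(U) = -41
(32113 + 48865)/(-23073 + E(-131)) = (32113 + 48865)/(-23073 - 41) = 80978/(-23114) = 80978*(-1/23114) = -40489/11557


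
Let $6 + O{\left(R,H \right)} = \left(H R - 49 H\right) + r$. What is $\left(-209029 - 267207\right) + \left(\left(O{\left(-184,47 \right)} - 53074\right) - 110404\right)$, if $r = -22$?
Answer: $-650693$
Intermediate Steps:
$O{\left(R,H \right)} = -28 - 49 H + H R$ ($O{\left(R,H \right)} = -6 - \left(22 + 49 H - H R\right) = -28 - 49 H + H R$)
$\left(-209029 - 267207\right) + \left(\left(O{\left(-184,47 \right)} - 53074\right) - 110404\right) = \left(-209029 - 267207\right) - 174457 = -476236 - 174457 = -650693$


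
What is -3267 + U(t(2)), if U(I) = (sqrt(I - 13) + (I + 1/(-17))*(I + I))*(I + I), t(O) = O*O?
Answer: -51251/17 + 24*I ≈ -3014.8 + 24.0*I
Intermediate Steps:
t(O) = O**2
U(I) = 2*I*(sqrt(-13 + I) + 2*I*(-1/17 + I)) (U(I) = (sqrt(-13 + I) + (I - 1/17)*(2*I))*(2*I) = (sqrt(-13 + I) + (-1/17 + I)*(2*I))*(2*I) = (sqrt(-13 + I) + 2*I*(-1/17 + I))*(2*I) = 2*I*(sqrt(-13 + I) + 2*I*(-1/17 + I)))
-3267 + U(t(2)) = -3267 + (2/17)*2**2*(-2*2**2 + 17*sqrt(-13 + 2**2) + 34*(2**2)**2) = -3267 + (2/17)*4*(-2*4 + 17*sqrt(-13 + 4) + 34*4**2) = -3267 + (2/17)*4*(-8 + 17*sqrt(-9) + 34*16) = -3267 + (2/17)*4*(-8 + 17*(3*I) + 544) = -3267 + (2/17)*4*(-8 + 51*I + 544) = -3267 + (2/17)*4*(536 + 51*I) = -3267 + (4288/17 + 24*I) = -51251/17 + 24*I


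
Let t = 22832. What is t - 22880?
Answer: -48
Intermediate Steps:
t - 22880 = 22832 - 22880 = -48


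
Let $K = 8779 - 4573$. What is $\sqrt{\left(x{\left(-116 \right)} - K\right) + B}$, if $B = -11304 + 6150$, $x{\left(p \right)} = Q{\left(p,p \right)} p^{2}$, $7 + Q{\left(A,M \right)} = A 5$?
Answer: $8 i \sqrt{123563} \approx 2812.1 i$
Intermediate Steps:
$Q{\left(A,M \right)} = -7 + 5 A$ ($Q{\left(A,M \right)} = -7 + A 5 = -7 + 5 A$)
$x{\left(p \right)} = p^{2} \left(-7 + 5 p\right)$ ($x{\left(p \right)} = \left(-7 + 5 p\right) p^{2} = p^{2} \left(-7 + 5 p\right)$)
$B = -5154$
$K = 4206$ ($K = 8779 - 4573 = 4206$)
$\sqrt{\left(x{\left(-116 \right)} - K\right) + B} = \sqrt{\left(\left(-116\right)^{2} \left(-7 + 5 \left(-116\right)\right) - 4206\right) - 5154} = \sqrt{\left(13456 \left(-7 - 580\right) - 4206\right) - 5154} = \sqrt{\left(13456 \left(-587\right) - 4206\right) - 5154} = \sqrt{\left(-7898672 - 4206\right) - 5154} = \sqrt{-7902878 - 5154} = \sqrt{-7908032} = 8 i \sqrt{123563}$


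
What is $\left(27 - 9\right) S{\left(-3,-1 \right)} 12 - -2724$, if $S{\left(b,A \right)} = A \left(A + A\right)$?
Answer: $3156$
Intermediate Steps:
$S{\left(b,A \right)} = 2 A^{2}$ ($S{\left(b,A \right)} = A 2 A = 2 A^{2}$)
$\left(27 - 9\right) S{\left(-3,-1 \right)} 12 - -2724 = \left(27 - 9\right) 2 \left(-1\right)^{2} \cdot 12 - -2724 = 18 \cdot 2 \cdot 1 \cdot 12 + 2724 = 18 \cdot 2 \cdot 12 + 2724 = 18 \cdot 24 + 2724 = 432 + 2724 = 3156$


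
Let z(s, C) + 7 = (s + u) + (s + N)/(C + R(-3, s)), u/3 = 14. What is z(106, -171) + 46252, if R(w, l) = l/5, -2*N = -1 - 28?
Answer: 69495509/1498 ≈ 46392.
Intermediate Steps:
N = 29/2 (N = -(-1 - 28)/2 = -½*(-29) = 29/2 ≈ 14.500)
u = 42 (u = 3*14 = 42)
R(w, l) = l/5 (R(w, l) = l*(⅕) = l/5)
z(s, C) = 35 + s + (29/2 + s)/(C + s/5) (z(s, C) = -7 + ((s + 42) + (s + 29/2)/(C + s/5)) = -7 + ((42 + s) + (29/2 + s)/(C + s/5)) = -7 + (42 + s + (29/2 + s)/(C + s/5)) = 35 + s + (29/2 + s)/(C + s/5))
z(106, -171) + 46252 = (145/2 + 106² + 40*106 + 175*(-171) + 5*(-171)*106)/(106 + 5*(-171)) + 46252 = (145/2 + 11236 + 4240 - 29925 - 90630)/(106 - 855) + 46252 = -210013/2/(-749) + 46252 = -1/749*(-210013/2) + 46252 = 210013/1498 + 46252 = 69495509/1498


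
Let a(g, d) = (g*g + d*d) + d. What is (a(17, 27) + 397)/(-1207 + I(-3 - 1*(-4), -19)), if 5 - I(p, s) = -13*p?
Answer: -1442/1189 ≈ -1.2128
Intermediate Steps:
I(p, s) = 5 + 13*p (I(p, s) = 5 - (-13)*p = 5 + 13*p)
a(g, d) = d + d**2 + g**2 (a(g, d) = (g**2 + d**2) + d = (d**2 + g**2) + d = d + d**2 + g**2)
(a(17, 27) + 397)/(-1207 + I(-3 - 1*(-4), -19)) = ((27 + 27**2 + 17**2) + 397)/(-1207 + (5 + 13*(-3 - 1*(-4)))) = ((27 + 729 + 289) + 397)/(-1207 + (5 + 13*(-3 + 4))) = (1045 + 397)/(-1207 + (5 + 13*1)) = 1442/(-1207 + (5 + 13)) = 1442/(-1207 + 18) = 1442/(-1189) = 1442*(-1/1189) = -1442/1189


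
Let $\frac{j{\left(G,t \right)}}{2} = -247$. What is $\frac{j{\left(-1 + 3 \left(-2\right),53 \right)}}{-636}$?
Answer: $\frac{247}{318} \approx 0.77673$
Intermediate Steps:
$j{\left(G,t \right)} = -494$ ($j{\left(G,t \right)} = 2 \left(-247\right) = -494$)
$\frac{j{\left(-1 + 3 \left(-2\right),53 \right)}}{-636} = - \frac{494}{-636} = \left(-494\right) \left(- \frac{1}{636}\right) = \frac{247}{318}$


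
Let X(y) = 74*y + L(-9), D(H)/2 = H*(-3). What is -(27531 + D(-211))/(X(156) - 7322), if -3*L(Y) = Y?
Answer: -28797/4225 ≈ -6.8159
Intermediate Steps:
L(Y) = -Y/3
D(H) = -6*H (D(H) = 2*(H*(-3)) = 2*(-3*H) = -6*H)
X(y) = 3 + 74*y (X(y) = 74*y - ⅓*(-9) = 74*y + 3 = 3 + 74*y)
-(27531 + D(-211))/(X(156) - 7322) = -(27531 - 6*(-211))/((3 + 74*156) - 7322) = -(27531 + 1266)/((3 + 11544) - 7322) = -28797/(11547 - 7322) = -28797/4225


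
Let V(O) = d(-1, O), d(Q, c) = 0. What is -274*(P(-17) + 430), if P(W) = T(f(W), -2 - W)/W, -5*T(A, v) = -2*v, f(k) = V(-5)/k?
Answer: -2001296/17 ≈ -1.1772e+5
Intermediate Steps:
V(O) = 0
f(k) = 0 (f(k) = 0/k = 0)
T(A, v) = 2*v/5 (T(A, v) = -(-2)*v/5 = 2*v/5)
P(W) = (-4/5 - 2*W/5)/W (P(W) = (2*(-2 - W)/5)/W = (-4/5 - 2*W/5)/W)
-274*(P(-17) + 430) = -274*((2/5)*(-2 - 1*(-17))/(-17) + 430) = -274*((2/5)*(-1/17)*(-2 + 17) + 430) = -274*((2/5)*(-1/17)*15 + 430) = -274*(-6/17 + 430) = -274*7304/17 = -2001296/17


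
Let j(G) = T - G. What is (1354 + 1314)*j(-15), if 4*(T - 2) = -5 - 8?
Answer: 36685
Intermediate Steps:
T = -5/4 (T = 2 + (-5 - 8)/4 = 2 + (1/4)*(-13) = 2 - 13/4 = -5/4 ≈ -1.2500)
j(G) = -5/4 - G
(1354 + 1314)*j(-15) = (1354 + 1314)*(-5/4 - 1*(-15)) = 2668*(-5/4 + 15) = 2668*(55/4) = 36685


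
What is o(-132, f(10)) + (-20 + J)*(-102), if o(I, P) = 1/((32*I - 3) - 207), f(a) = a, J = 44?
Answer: -10854433/4434 ≈ -2448.0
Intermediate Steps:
o(I, P) = 1/(-210 + 32*I) (o(I, P) = 1/((-3 + 32*I) - 207) = 1/(-210 + 32*I))
o(-132, f(10)) + (-20 + J)*(-102) = 1/(2*(-105 + 16*(-132))) + (-20 + 44)*(-102) = 1/(2*(-105 - 2112)) + 24*(-102) = (1/2)/(-2217) - 2448 = (1/2)*(-1/2217) - 2448 = -1/4434 - 2448 = -10854433/4434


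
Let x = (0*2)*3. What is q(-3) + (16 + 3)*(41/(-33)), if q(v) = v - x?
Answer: -878/33 ≈ -26.606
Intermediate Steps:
x = 0 (x = 0*3 = 0)
q(v) = v (q(v) = v - 1*0 = v + 0 = v)
q(-3) + (16 + 3)*(41/(-33)) = -3 + (16 + 3)*(41/(-33)) = -3 + 19*(41*(-1/33)) = -3 + 19*(-41/33) = -3 - 779/33 = -878/33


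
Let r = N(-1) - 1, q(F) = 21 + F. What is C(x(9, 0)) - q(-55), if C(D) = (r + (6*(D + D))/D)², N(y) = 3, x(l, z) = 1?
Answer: 230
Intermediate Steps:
r = 2 (r = 3 - 1 = 2)
C(D) = 196 (C(D) = (2 + (6*(D + D))/D)² = (2 + (6*(2*D))/D)² = (2 + (12*D)/D)² = (2 + 12)² = 14² = 196)
C(x(9, 0)) - q(-55) = 196 - (21 - 55) = 196 - 1*(-34) = 196 + 34 = 230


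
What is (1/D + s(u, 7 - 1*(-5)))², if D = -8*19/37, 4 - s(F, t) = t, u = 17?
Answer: 1570009/23104 ≈ 67.954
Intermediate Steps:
s(F, t) = 4 - t
D = -152/37 (D = -152*1/37 = -152/37 ≈ -4.1081)
(1/D + s(u, 7 - 1*(-5)))² = (1/(-152/37) + (4 - (7 - 1*(-5))))² = (-37/152 + (4 - (7 + 5)))² = (-37/152 + (4 - 1*12))² = (-37/152 + (4 - 12))² = (-37/152 - 8)² = (-1253/152)² = 1570009/23104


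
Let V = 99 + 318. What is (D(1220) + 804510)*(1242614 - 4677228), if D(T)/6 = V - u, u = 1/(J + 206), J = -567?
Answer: -1000610692133532/361 ≈ -2.7718e+12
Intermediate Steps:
V = 417
u = -1/361 (u = 1/(-567 + 206) = 1/(-361) = -1/361 ≈ -0.0027701)
D(T) = 903228/361 (D(T) = 6*(417 - 1*(-1/361)) = 6*(417 + 1/361) = 6*(150538/361) = 903228/361)
(D(1220) + 804510)*(1242614 - 4677228) = (903228/361 + 804510)*(1242614 - 4677228) = (291331338/361)*(-3434614) = -1000610692133532/361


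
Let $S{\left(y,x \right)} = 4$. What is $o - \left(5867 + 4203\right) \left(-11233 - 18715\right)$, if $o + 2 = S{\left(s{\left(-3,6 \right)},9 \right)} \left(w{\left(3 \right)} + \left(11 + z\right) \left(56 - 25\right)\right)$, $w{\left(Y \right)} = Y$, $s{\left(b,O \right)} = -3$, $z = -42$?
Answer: $301572526$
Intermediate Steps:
$o = -3834$ ($o = -2 + 4 \left(3 + \left(11 - 42\right) \left(56 - 25\right)\right) = -2 + 4 \left(3 - 961\right) = -2 + 4 \left(-958\right) = -2 - 3832 = -3834$)
$o - \left(5867 + 4203\right) \left(-11233 - 18715\right) = -3834 - \left(5867 + 4203\right) \left(-11233 - 18715\right) = -3834 - 10070 \left(-29948\right) = -3834 - -301576360 = -3834 + 301576360 = 301572526$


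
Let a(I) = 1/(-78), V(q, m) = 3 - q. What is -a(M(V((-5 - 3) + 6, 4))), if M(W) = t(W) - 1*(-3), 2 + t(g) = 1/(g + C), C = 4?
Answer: 1/78 ≈ 0.012821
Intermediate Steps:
t(g) = -2 + 1/(4 + g) (t(g) = -2 + 1/(g + 4) = -2 + 1/(4 + g))
M(W) = 3 + (-7 - 2*W)/(4 + W) (M(W) = (-7 - 2*W)/(4 + W) - 1*(-3) = (-7 - 2*W)/(4 + W) + 3 = 3 + (-7 - 2*W)/(4 + W))
a(I) = -1/78
-a(M(V((-5 - 3) + 6, 4))) = -1*(-1/78) = 1/78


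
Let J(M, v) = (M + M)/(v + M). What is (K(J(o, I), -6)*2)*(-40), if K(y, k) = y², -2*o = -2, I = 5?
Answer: -80/9 ≈ -8.8889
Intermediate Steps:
o = 1 (o = -½*(-2) = 1)
J(M, v) = 2*M/(M + v) (J(M, v) = (2*M)/(M + v) = 2*M/(M + v))
(K(J(o, I), -6)*2)*(-40) = ((2*1/(1 + 5))²*2)*(-40) = ((2*1/6)²*2)*(-40) = ((2*1*(⅙))²*2)*(-40) = ((⅓)²*2)*(-40) = ((⅑)*2)*(-40) = (2/9)*(-40) = -80/9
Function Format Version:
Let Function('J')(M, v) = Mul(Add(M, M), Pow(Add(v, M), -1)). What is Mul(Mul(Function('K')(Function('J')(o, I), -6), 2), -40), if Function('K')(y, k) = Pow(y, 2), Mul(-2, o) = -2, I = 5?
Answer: Rational(-80, 9) ≈ -8.8889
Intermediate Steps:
o = 1 (o = Mul(Rational(-1, 2), -2) = 1)
Function('J')(M, v) = Mul(2, M, Pow(Add(M, v), -1)) (Function('J')(M, v) = Mul(Mul(2, M), Pow(Add(M, v), -1)) = Mul(2, M, Pow(Add(M, v), -1)))
Mul(Mul(Function('K')(Function('J')(o, I), -6), 2), -40) = Mul(Mul(Pow(Mul(2, 1, Pow(Add(1, 5), -1)), 2), 2), -40) = Mul(Mul(Pow(Mul(2, 1, Pow(6, -1)), 2), 2), -40) = Mul(Mul(Pow(Mul(2, 1, Rational(1, 6)), 2), 2), -40) = Mul(Mul(Pow(Rational(1, 3), 2), 2), -40) = Mul(Mul(Rational(1, 9), 2), -40) = Mul(Rational(2, 9), -40) = Rational(-80, 9)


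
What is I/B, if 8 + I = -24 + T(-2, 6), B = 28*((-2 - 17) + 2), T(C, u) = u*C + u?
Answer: 19/238 ≈ 0.079832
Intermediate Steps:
T(C, u) = u + C*u (T(C, u) = C*u + u = u + C*u)
B = -476 (B = 28*(-19 + 2) = 28*(-17) = -476)
I = -38 (I = -8 + (-24 + 6*(1 - 2)) = -8 + (-24 + 6*(-1)) = -8 + (-24 - 6) = -8 - 30 = -38)
I/B = -38/(-476) = -38*(-1/476) = 19/238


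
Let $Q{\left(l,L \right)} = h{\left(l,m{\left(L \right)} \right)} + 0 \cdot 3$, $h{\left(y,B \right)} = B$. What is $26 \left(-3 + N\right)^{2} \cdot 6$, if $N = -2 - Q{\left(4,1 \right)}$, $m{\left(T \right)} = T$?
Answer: $5616$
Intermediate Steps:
$Q{\left(l,L \right)} = L$ ($Q{\left(l,L \right)} = L + 0 \cdot 3 = L + 0 = L$)
$N = -3$ ($N = -2 - 1 = -3$)
$26 \left(-3 + N\right)^{2} \cdot 6 = 26 \left(-3 - 3\right)^{2} \cdot 6 = 26 \left(-6\right)^{2} \cdot 6 = 26 \cdot 36 \cdot 6 = 936 \cdot 6 = 5616$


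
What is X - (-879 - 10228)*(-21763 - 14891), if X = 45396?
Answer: -407070582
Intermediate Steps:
X - (-879 - 10228)*(-21763 - 14891) = 45396 - (-879 - 10228)*(-21763 - 14891) = 45396 - (-11107)*(-36654) = 45396 - 1*407115978 = 45396 - 407115978 = -407070582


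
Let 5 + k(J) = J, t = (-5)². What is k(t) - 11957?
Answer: -11937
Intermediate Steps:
t = 25
k(J) = -5 + J
k(t) - 11957 = (-5 + 25) - 11957 = 20 - 11957 = -11937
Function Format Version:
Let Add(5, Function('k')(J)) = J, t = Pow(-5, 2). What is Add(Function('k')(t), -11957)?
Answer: -11937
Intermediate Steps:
t = 25
Function('k')(J) = Add(-5, J)
Add(Function('k')(t), -11957) = Add(Add(-5, 25), -11957) = Add(20, -11957) = -11937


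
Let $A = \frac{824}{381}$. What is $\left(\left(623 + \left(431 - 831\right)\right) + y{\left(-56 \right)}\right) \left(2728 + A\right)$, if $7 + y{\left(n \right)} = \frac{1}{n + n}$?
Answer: $\frac{1572705292}{2667} \approx 5.8969 \cdot 10^{5}$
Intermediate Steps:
$A = \frac{824}{381}$ ($A = 824 \cdot \frac{1}{381} = \frac{824}{381} \approx 2.1627$)
$y{\left(n \right)} = -7 + \frac{1}{2 n}$ ($y{\left(n \right)} = -7 + \frac{1}{n + n} = -7 + \frac{1}{2 n}$)
$\left(\left(623 + \left(431 - 831\right)\right) + y{\left(-56 \right)}\right) \left(2728 + A\right) = \left(\left(623 + \left(431 - 831\right)\right) - \left(7 - \frac{1}{2 \left(-56\right)}\right)\right) \left(2728 + \frac{824}{381}\right) = \left(\left(623 + \left(431 - 831\right)\right) + \left(-7 + \frac{1}{2} \left(- \frac{1}{56}\right)\right)\right) \frac{1040192}{381} = \left(\left(623 - 400\right) - \frac{785}{112}\right) \frac{1040192}{381} = \left(223 - \frac{785}{112}\right) \frac{1040192}{381} = \frac{24191}{112} \cdot \frac{1040192}{381} = \frac{1572705292}{2667}$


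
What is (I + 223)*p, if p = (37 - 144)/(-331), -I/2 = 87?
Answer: 5243/331 ≈ 15.840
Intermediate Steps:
I = -174 (I = -2*87 = -174)
p = 107/331 (p = -107*(-1/331) = 107/331 ≈ 0.32326)
(I + 223)*p = (-174 + 223)*(107/331) = 49*(107/331) = 5243/331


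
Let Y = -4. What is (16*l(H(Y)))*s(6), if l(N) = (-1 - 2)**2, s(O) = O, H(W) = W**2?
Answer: 864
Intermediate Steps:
l(N) = 9 (l(N) = (-3)**2 = 9)
(16*l(H(Y)))*s(6) = (16*9)*6 = 144*6 = 864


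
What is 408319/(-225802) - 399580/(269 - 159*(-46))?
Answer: -93322246137/1712256566 ≈ -54.503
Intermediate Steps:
408319/(-225802) - 399580/(269 - 159*(-46)) = 408319*(-1/225802) - 399580/(269 + 7314) = -408319/225802 - 399580/7583 = -93322246137/1712256566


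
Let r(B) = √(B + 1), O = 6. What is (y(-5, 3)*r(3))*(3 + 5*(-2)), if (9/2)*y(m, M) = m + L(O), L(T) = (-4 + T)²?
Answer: 28/9 ≈ 3.1111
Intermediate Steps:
r(B) = √(1 + B)
y(m, M) = 8/9 + 2*m/9 (y(m, M) = 2*(m + (-4 + 6)²)/9 = 2*(m + 2²)/9 = 2*(m + 4)/9 = 2*(4 + m)/9 = 8/9 + 2*m/9)
(y(-5, 3)*r(3))*(3 + 5*(-2)) = ((8/9 + (2/9)*(-5))*√(1 + 3))*(3 + 5*(-2)) = ((8/9 - 10/9)*√4)*(3 - 10) = -2/9*2*(-7) = -4/9*(-7) = 28/9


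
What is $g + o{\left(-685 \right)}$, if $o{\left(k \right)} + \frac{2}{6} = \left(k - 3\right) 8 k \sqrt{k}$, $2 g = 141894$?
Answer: $\frac{212840}{3} + 3770240 i \sqrt{685} \approx 70947.0 + 9.8677 \cdot 10^{7} i$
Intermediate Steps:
$g = 70947$ ($g = \frac{1}{2} \cdot 141894 = 70947$)
$o{\left(k \right)} = - \frac{1}{3} + k^{\frac{3}{2}} \left(-24 + 8 k\right)$ ($o{\left(k \right)} = - \frac{1}{3} + \left(k - 3\right) 8 k \sqrt{k} = - \frac{1}{3} + \left(-3 + k\right) 8 k \sqrt{k} = - \frac{1}{3} + \left(-24 + 8 k\right) k \sqrt{k} = - \frac{1}{3} + k \left(-24 + 8 k\right) \sqrt{k} = - \frac{1}{3} + k^{\frac{3}{2}} \left(-24 + 8 k\right)$)
$g + o{\left(-685 \right)} = 70947 - \left(\frac{1}{3} - 3753800 i \sqrt{685} - 16440 i \sqrt{685}\right) = 70947 - \left(\frac{1}{3} - 3753800 i \sqrt{685} + 24 \left(-685\right) i \sqrt{685}\right) = 70947 + \left(- \frac{1}{3} + 16440 i \sqrt{685} + 3753800 i \sqrt{685}\right) = 70947 - \left(\frac{1}{3} - 3770240 i \sqrt{685}\right) = \frac{212840}{3} + 3770240 i \sqrt{685}$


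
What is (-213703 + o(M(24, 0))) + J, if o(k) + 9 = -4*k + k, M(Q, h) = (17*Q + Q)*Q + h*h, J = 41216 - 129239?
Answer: -332839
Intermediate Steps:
J = -88023
M(Q, h) = h² + 18*Q² (M(Q, h) = (18*Q)*Q + h² = 18*Q² + h² = h² + 18*Q²)
o(k) = -9 - 3*k (o(k) = -9 + (-4*k + k) = -9 - 3*k)
(-213703 + o(M(24, 0))) + J = (-213703 + (-9 - 3*(0² + 18*24²))) - 88023 = (-213703 + (-9 - 3*(0 + 18*576))) - 88023 = (-213703 + (-9 - 3*(0 + 10368))) - 88023 = (-213703 + (-9 - 3*10368)) - 88023 = (-213703 + (-9 - 31104)) - 88023 = (-213703 - 31113) - 88023 = -244816 - 88023 = -332839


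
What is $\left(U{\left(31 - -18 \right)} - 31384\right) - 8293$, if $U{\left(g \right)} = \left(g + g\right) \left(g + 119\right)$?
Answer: $-23213$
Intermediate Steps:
$U{\left(g \right)} = 2 g \left(119 + g\right)$
$\left(U{\left(31 - -18 \right)} - 31384\right) - 8293 = \left(2 \left(31 - -18\right) \left(119 + \left(31 - -18\right)\right) - 31384\right) - 8293 = \left(2 \left(31 + 18\right) \left(119 + \left(31 + 18\right)\right) - 31384\right) - 8293 = \left(2 \cdot 49 \left(119 + 49\right) - 31384\right) - 8293 = \left(2 \cdot 49 \cdot 168 - 31384\right) - 8293 = \left(16464 - 31384\right) - 8293 = -14920 - 8293 = -23213$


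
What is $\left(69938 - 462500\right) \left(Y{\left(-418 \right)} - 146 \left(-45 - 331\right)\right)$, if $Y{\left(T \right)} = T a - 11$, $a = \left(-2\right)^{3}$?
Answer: $-22858492698$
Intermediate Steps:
$a = -8$
$Y{\left(T \right)} = -11 - 8 T$ ($Y{\left(T \right)} = T \left(-8\right) - 11 = - 8 T - 11 = -11 - 8 T$)
$\left(69938 - 462500\right) \left(Y{\left(-418 \right)} - 146 \left(-45 - 331\right)\right) = \left(69938 - 462500\right) \left(\left(-11 - -3344\right) - 146 \left(-45 - 331\right)\right) = - 392562 \left(\left(-11 + 3344\right) - -54896\right) = - 392562 \left(3333 + 54896\right) = \left(-392562\right) 58229 = -22858492698$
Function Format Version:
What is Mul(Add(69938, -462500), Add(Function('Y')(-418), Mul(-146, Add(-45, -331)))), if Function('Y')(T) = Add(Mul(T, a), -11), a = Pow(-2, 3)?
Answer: -22858492698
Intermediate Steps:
a = -8
Function('Y')(T) = Add(-11, Mul(-8, T)) (Function('Y')(T) = Add(Mul(T, -8), -11) = Add(Mul(-8, T), -11) = Add(-11, Mul(-8, T)))
Mul(Add(69938, -462500), Add(Function('Y')(-418), Mul(-146, Add(-45, -331)))) = Mul(Add(69938, -462500), Add(Add(-11, Mul(-8, -418)), Mul(-146, Add(-45, -331)))) = Mul(-392562, Add(Add(-11, 3344), Mul(-146, -376))) = Mul(-392562, Add(3333, 54896)) = Mul(-392562, 58229) = -22858492698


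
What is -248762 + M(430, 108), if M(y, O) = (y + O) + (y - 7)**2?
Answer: -69295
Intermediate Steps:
M(y, O) = O + y + (-7 + y)**2 (M(y, O) = (O + y) + (-7 + y)**2 = O + y + (-7 + y)**2)
-248762 + M(430, 108) = -248762 + (108 + 430 + (-7 + 430)**2) = -248762 + (108 + 430 + 423**2) = -248762 + (108 + 430 + 178929) = -248762 + 179467 = -69295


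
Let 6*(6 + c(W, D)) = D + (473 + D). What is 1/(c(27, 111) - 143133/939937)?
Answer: 5639622/618559685 ≈ 0.0091173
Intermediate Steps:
c(W, D) = 437/6 + D/3 (c(W, D) = -6 + (D + (473 + D))/6 = -6 + (473 + 2*D)/6 = -6 + (473/6 + D/3) = 437/6 + D/3)
1/(c(27, 111) - 143133/939937) = 1/((437/6 + (⅓)*111) - 143133/939937) = 1/((437/6 + 37) - 143133*1/939937) = 1/(659/6 - 143133/939937) = 1/(618559685/5639622) = 5639622/618559685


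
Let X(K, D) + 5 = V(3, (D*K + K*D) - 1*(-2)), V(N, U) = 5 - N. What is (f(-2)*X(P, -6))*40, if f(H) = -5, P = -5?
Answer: 600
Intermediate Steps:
X(K, D) = -3 (X(K, D) = -5 + (5 - 1*3) = -5 + (5 - 3) = -5 + 2 = -3)
(f(-2)*X(P, -6))*40 = -5*(-3)*40 = 15*40 = 600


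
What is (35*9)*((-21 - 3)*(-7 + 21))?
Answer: -105840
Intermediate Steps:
(35*9)*((-21 - 3)*(-7 + 21)) = 315*(-24*14) = 315*(-336) = -105840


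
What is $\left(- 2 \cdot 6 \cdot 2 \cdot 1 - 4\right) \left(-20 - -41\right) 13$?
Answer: $-7644$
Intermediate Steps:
$\left(- 2 \cdot 6 \cdot 2 \cdot 1 - 4\right) \left(-20 - -41\right) 13 = \left(- 2 \cdot 12 \cdot 1 - 4\right) \left(-20 + 41\right) 13 = \left(\left(-2\right) 12 - 4\right) 21 \cdot 13 = \left(-24 - 4\right) 21 \cdot 13 = \left(-28\right) 21 \cdot 13 = \left(-588\right) 13 = -7644$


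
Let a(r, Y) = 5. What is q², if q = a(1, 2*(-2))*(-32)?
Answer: 25600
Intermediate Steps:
q = -160 (q = 5*(-32) = -160)
q² = (-160)² = 25600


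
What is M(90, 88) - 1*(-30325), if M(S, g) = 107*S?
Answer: 39955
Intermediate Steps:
M(90, 88) - 1*(-30325) = 107*90 - 1*(-30325) = 9630 + 30325 = 39955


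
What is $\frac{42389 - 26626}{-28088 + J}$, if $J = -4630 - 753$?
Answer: $- \frac{15763}{33471} \approx -0.47094$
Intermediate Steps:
$J = -5383$
$\frac{42389 - 26626}{-28088 + J} = \frac{42389 - 26626}{-28088 - 5383} = \frac{15763}{-33471} = 15763 \left(- \frac{1}{33471}\right) = - \frac{15763}{33471}$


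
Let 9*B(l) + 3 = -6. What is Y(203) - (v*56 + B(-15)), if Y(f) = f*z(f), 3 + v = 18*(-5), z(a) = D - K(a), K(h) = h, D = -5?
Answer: -37015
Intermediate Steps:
z(a) = -5 - a
B(l) = -1 (B(l) = -⅓ + (⅑)*(-6) = -⅓ - ⅔ = -1)
v = -93 (v = -3 + 18*(-5) = -3 - 90 = -93)
Y(f) = f*(-5 - f)
Y(203) - (v*56 + B(-15)) = -1*203*(5 + 203) - (-93*56 - 1) = -1*203*208 - (-5208 - 1) = -42224 - 1*(-5209) = -42224 + 5209 = -37015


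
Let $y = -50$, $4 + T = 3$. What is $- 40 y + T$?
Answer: $1999$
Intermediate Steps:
$T = -1$ ($T = -4 + 3 = -1$)
$- 40 y + T = \left(-40\right) \left(-50\right) - 1 = 2000 - 1 = 1999$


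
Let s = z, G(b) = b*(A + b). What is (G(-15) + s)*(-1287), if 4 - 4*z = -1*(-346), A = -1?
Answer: -397683/2 ≈ -1.9884e+5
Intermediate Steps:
z = -171/2 (z = 1 - (-1)*(-346)/4 = 1 - ¼*346 = 1 - 173/2 = -171/2 ≈ -85.500)
G(b) = b*(-1 + b)
s = -171/2 ≈ -85.500
(G(-15) + s)*(-1287) = (-15*(-1 - 15) - 171/2)*(-1287) = (-15*(-16) - 171/2)*(-1287) = (240 - 171/2)*(-1287) = (309/2)*(-1287) = -397683/2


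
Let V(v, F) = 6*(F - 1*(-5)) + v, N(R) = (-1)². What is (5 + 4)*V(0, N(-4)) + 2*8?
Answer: 340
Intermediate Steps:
N(R) = 1
V(v, F) = 30 + v + 6*F (V(v, F) = 6*(F + 5) + v = 6*(5 + F) + v = (30 + 6*F) + v = 30 + v + 6*F)
(5 + 4)*V(0, N(-4)) + 2*8 = (5 + 4)*(30 + 0 + 6*1) + 2*8 = 9*(30 + 0 + 6) + 16 = 9*36 + 16 = 324 + 16 = 340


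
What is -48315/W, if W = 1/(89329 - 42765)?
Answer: -2249739660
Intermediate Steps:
W = 1/46564 ≈ 2.1476e-5
-48315/W = -48315/1/46564 = -48315*46564 = -2249739660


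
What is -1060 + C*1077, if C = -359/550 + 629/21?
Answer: 117408549/3850 ≈ 30496.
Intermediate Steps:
C = 338411/11550 (C = -359*1/550 + 629*(1/21) = -359/550 + 629/21 = 338411/11550 ≈ 29.300)
-1060 + C*1077 = -1060 + (338411/11550)*1077 = -1060 + 121489549/3850 = 117408549/3850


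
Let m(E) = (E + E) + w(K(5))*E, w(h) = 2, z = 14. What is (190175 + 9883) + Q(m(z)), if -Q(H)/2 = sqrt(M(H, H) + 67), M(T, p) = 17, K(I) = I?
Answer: 200058 - 4*sqrt(21) ≈ 2.0004e+5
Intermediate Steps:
m(E) = 4*E (m(E) = (E + E) + 2*E = 2*E + 2*E = 4*E)
Q(H) = -4*sqrt(21) (Q(H) = -2*sqrt(17 + 67) = -4*sqrt(21))
(190175 + 9883) + Q(m(z)) = (190175 + 9883) - 4*sqrt(21) = 200058 - 4*sqrt(21)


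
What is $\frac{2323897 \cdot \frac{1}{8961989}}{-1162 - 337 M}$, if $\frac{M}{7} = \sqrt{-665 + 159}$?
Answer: $- \frac{192883451}{1803395459991405} + \frac{783153289 i \sqrt{506}}{3606790919982810} \approx -1.0696 \cdot 10^{-7} + 4.8843 \cdot 10^{-6} i$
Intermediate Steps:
$M = 7 i \sqrt{506}$ ($M = 7 \sqrt{-665 + 159} = 7 \sqrt{-506} = 7 i \sqrt{506} \approx 157.46 i$)
$\frac{2323897 \cdot \frac{1}{8961989}}{-1162 - 337 M} = \frac{2323897 \cdot \frac{1}{8961989}}{-1162 - 337 \cdot 7 i \sqrt{506}} = \frac{2323897 \cdot \frac{1}{8961989}}{-1162 - 2359 i \sqrt{506}} = \frac{2323897}{8961989 \left(-1162 - 2359 i \sqrt{506}\right)}$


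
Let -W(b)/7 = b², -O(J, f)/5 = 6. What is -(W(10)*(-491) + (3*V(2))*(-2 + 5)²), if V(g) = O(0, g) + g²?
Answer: -342998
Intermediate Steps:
O(J, f) = -30 (O(J, f) = -5*6 = -30)
V(g) = -30 + g²
W(b) = -7*b²
-(W(10)*(-491) + (3*V(2))*(-2 + 5)²) = -(-7*10²*(-491) + (3*(-30 + 2²))*(-2 + 5)²) = -(-7*100*(-491) + (3*(-30 + 4))*3²) = -(-700*(-491) + (3*(-26))*9) = -(343700 - 78*9) = -(343700 - 702) = -1*342998 = -342998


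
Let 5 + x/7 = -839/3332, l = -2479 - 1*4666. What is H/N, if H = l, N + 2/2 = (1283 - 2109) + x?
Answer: 3401020/411151 ≈ 8.2719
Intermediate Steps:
l = -7145 (l = -2479 - 4666 = -7145)
x = -17499/476 (x = -35 + 7*(-839/3332) = -35 - 839/476 = -17499/476 ≈ -36.763)
N = -411151/476 (N = -1 + ((1283 - 2109) - 17499/476) = -1 + (-826 - 17499/476) = -1 - 410675/476 = -411151/476 ≈ -863.76)
H = -7145
H/N = -7145/(-411151/476) = -7145*(-476/411151) = 3401020/411151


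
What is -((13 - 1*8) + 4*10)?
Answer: -45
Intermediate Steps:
-((13 - 1*8) + 4*10) = -((13 - 8) + 40) = -(5 + 40) = -1*45 = -45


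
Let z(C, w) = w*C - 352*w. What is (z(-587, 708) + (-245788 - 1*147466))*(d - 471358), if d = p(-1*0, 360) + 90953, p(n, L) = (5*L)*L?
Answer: -283133171270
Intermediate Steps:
p(n, L) = 5*L²
d = 738953 (d = 5*360² + 90953 = 5*129600 + 90953 = 648000 + 90953 = 738953)
z(C, w) = -352*w + C*w (z(C, w) = C*w - 352*w = -352*w + C*w)
(z(-587, 708) + (-245788 - 1*147466))*(d - 471358) = (708*(-352 - 587) + (-245788 - 1*147466))*(738953 - 471358) = (708*(-939) + (-245788 - 147466))*267595 = (-664812 - 393254)*267595 = -1058066*267595 = -283133171270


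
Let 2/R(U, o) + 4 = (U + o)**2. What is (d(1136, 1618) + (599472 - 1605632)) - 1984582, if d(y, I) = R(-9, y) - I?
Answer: -3800671244998/1270125 ≈ -2.9924e+6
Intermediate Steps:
R(U, o) = 2/(-4 + (U + o)**2)
d(y, I) = -I + 2/(-4 + (-9 + y)**2) (d(y, I) = 2/(-4 + (-9 + y)**2) - I = -I + 2/(-4 + (-9 + y)**2))
(d(1136, 1618) + (599472 - 1605632)) - 1984582 = ((-1*1618 + 2/(-4 + (-9 + 1136)**2)) + (599472 - 1605632)) - 1984582 = ((-1618 + 2/(-4 + 1127**2)) - 1006160) - 1984582 = ((-1618 + 2/(-4 + 1270129)) - 1006160) - 1984582 = ((-1618 + 2/1270125) - 1006160) - 1984582 = (-2055062248/1270125 - 1006160) - 1984582 = -1280004032248/1270125 - 1984582 = -3800671244998/1270125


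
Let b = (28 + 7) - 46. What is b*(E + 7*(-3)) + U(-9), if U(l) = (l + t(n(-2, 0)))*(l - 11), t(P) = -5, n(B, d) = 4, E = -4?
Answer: 555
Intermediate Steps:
b = -11 (b = 35 - 46 = -11)
U(l) = (-11 + l)*(-5 + l) (U(l) = (l - 5)*(l - 11) = (-5 + l)*(-11 + l) = (-11 + l)*(-5 + l))
b*(E + 7*(-3)) + U(-9) = -11*(-4 + 7*(-3)) + (55 + (-9)² - 16*(-9)) = -11*(-4 - 21) + (55 + 81 + 144) = -11*(-25) + 280 = 275 + 280 = 555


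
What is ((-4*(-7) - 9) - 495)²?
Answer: 226576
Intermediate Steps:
((-4*(-7) - 9) - 495)² = ((28 - 9) - 495)² = (19 - 495)² = (-476)² = 226576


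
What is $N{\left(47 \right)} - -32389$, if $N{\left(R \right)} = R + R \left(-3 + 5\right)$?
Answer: $32530$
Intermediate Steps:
$N{\left(R \right)} = 3 R$ ($N{\left(R \right)} = R + R 2 = R + 2 R = 3 R$)
$N{\left(47 \right)} - -32389 = 3 \cdot 47 - -32389 = 141 + 32389 = 32530$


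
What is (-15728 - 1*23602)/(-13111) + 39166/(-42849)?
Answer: 1171745744/561793239 ≈ 2.0857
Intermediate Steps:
(-15728 - 1*23602)/(-13111) + 39166/(-42849) = (-15728 - 23602)*(-1/13111) + 39166*(-1/42849) = -39330*(-1/13111) - 39166/42849 = 39330/13111 - 39166/42849 = 1171745744/561793239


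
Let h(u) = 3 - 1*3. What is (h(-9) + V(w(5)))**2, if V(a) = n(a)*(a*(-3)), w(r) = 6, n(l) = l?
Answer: 11664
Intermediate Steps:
V(a) = -3*a**2 (V(a) = a*(a*(-3)) = a*(-3*a) = -3*a**2)
h(u) = 0 (h(u) = 3 - 3 = 0)
(h(-9) + V(w(5)))**2 = (0 - 3*6**2)**2 = (0 - 3*36)**2 = (0 - 108)**2 = (-108)**2 = 11664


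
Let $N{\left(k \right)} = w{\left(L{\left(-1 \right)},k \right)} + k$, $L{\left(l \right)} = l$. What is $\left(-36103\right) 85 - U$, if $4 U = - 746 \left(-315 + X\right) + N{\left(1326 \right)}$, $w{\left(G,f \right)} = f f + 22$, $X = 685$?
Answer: $-3439656$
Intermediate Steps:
$w{\left(G,f \right)} = 22 + f^{2}$ ($w{\left(G,f \right)} = f^{2} + 22 = 22 + f^{2}$)
$N{\left(k \right)} = 22 + k + k^{2}$ ($N{\left(k \right)} = \left(22 + k^{2}\right) + k = 22 + k + k^{2}$)
$U = 370901$ ($U = \frac{- 746 \left(-315 + 685\right) + \left(22 + 1326 + 1326^{2}\right)}{4} = \frac{\left(-746\right) 370 + \left(22 + 1326 + 1758276\right)}{4} = \frac{-276020 + 1759624}{4} = \frac{1}{4} \cdot 1483604 = 370901$)
$\left(-36103\right) 85 - U = \left(-36103\right) 85 - 370901 = -3068755 - 370901 = -3439656$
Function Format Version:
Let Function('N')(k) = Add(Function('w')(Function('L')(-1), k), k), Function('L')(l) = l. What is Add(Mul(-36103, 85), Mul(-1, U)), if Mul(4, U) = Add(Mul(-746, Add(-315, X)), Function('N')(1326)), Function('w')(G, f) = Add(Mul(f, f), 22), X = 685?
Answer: -3439656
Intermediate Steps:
Function('w')(G, f) = Add(22, Pow(f, 2)) (Function('w')(G, f) = Add(Pow(f, 2), 22) = Add(22, Pow(f, 2)))
Function('N')(k) = Add(22, k, Pow(k, 2)) (Function('N')(k) = Add(Add(22, Pow(k, 2)), k) = Add(22, k, Pow(k, 2)))
U = 370901 (U = Mul(Rational(1, 4), Add(Mul(-746, Add(-315, 685)), Add(22, 1326, Pow(1326, 2)))) = Mul(Rational(1, 4), Add(Mul(-746, 370), Add(22, 1326, 1758276))) = Mul(Rational(1, 4), Add(-276020, 1759624)) = Mul(Rational(1, 4), 1483604) = 370901)
Add(Mul(-36103, 85), Mul(-1, U)) = Add(Mul(-36103, 85), Mul(-1, 370901)) = Add(-3068755, -370901) = -3439656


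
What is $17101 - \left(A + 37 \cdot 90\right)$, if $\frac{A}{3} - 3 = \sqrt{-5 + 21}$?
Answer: $13750$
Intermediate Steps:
$A = 21$ ($A = 9 + 3 \sqrt{-5 + 21} = 9 + 3 \sqrt{16} = 9 + 3 \cdot 4 = 9 + 12 = 21$)
$17101 - \left(A + 37 \cdot 90\right) = 17101 - \left(21 + 37 \cdot 90\right) = 17101 - \left(21 + 3330\right) = 17101 - 3351 = 13750$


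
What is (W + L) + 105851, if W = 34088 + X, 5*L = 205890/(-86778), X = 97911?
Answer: 3440017687/14463 ≈ 2.3785e+5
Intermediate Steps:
L = -6863/14463 (L = (205890/(-86778))/5 = (205890*(-1/86778))/5 = (⅕)*(-34315/14463) = -6863/14463 ≈ -0.47452)
W = 131999 (W = 34088 + 97911 = 131999)
(W + L) + 105851 = (131999 - 6863/14463) + 105851 = 1909094674/14463 + 105851 = 3440017687/14463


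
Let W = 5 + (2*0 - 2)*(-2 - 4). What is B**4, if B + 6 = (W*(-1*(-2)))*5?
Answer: 723394816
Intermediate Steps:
W = 17 (W = 5 + (0 - 2)*(-6) = 5 - 2*(-6) = 5 + 12 = 17)
B = 164 (B = -6 + (17*(-1*(-2)))*5 = -6 + (17*2)*5 = -6 + 34*5 = -6 + 170 = 164)
B**4 = 164**4 = 723394816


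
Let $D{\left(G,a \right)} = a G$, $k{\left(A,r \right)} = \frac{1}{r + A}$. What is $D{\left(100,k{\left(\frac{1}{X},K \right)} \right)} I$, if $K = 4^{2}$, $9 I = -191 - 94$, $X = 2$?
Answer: $- \frac{19000}{99} \approx -191.92$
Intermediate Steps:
$I = - \frac{95}{3}$ ($I = \frac{-191 - 94}{9} = \frac{1}{9} \left(-285\right) = - \frac{95}{3} \approx -31.667$)
$K = 16$
$k{\left(A,r \right)} = \frac{1}{A + r}$
$D{\left(G,a \right)} = G a$
$D{\left(100,k{\left(\frac{1}{X},K \right)} \right)} I = \frac{100}{\frac{1}{2} + 16} \left(- \frac{95}{3}\right) = \frac{100}{\frac{33}{2}} \left(- \frac{95}{3}\right) = 100 \cdot \frac{2}{33} \left(- \frac{95}{3}\right) = \frac{200}{33} \left(- \frac{95}{3}\right) = - \frac{19000}{99}$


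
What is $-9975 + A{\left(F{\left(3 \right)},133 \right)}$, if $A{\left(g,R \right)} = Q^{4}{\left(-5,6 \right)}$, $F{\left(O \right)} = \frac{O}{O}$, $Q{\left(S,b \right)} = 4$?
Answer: $-9719$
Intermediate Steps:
$F{\left(O \right)} = 1$
$A{\left(g,R \right)} = 256$ ($A{\left(g,R \right)} = 4^{4} = 256$)
$-9975 + A{\left(F{\left(3 \right)},133 \right)} = -9975 + 256 = -9719$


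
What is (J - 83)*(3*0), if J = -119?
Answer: 0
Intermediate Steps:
(J - 83)*(3*0) = (-119 - 83)*(3*0) = -202*0 = 0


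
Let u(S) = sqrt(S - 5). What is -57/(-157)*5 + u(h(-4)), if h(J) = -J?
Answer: 285/157 + I ≈ 1.8153 + 1.0*I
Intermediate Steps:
u(S) = sqrt(-5 + S)
-57/(-157)*5 + u(h(-4)) = -57/(-157)*5 + sqrt(-5 - 1*(-4)) = -57*(-1/157)*5 + sqrt(-5 + 4) = (57/157)*5 + sqrt(-1) = 285/157 + I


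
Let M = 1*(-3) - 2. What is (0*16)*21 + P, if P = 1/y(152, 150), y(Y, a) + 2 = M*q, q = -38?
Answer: 1/188 ≈ 0.0053191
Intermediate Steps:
M = -5 (M = -3 - 2 = -5)
y(Y, a) = 188 (y(Y, a) = -2 - 5*(-38) = -2 + 190 = 188)
P = 1/188 ≈ 0.0053191
(0*16)*21 + P = (0*16)*21 + 1/188 = 0*21 + 1/188 = 0 + 1/188 = 1/188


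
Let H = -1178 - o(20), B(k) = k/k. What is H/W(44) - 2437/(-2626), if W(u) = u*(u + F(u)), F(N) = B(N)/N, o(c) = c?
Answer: 121117/391274 ≈ 0.30955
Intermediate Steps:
B(k) = 1
H = -1198 (H = -1178 - 1*20 = -1178 - 20 = -1198)
F(N) = 1/N
W(u) = u*(u + 1/u)
H/W(44) - 2437/(-2626) = -1198/(1 + 44²) - 2437/(-2626) = -1198/(1 + 1936) - 2437*(-1/2626) = -1198/1937 + 2437/2626 = 121117/391274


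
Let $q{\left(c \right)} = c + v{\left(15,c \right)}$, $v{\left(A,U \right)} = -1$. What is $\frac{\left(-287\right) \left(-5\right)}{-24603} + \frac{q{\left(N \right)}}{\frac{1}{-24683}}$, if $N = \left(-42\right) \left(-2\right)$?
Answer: $- \frac{50403896902}{24603} \approx -2.0487 \cdot 10^{6}$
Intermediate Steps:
$N = 84$
$q{\left(c \right)} = -1 + c$ ($q{\left(c \right)} = c - 1 = -1 + c$)
$\frac{\left(-287\right) \left(-5\right)}{-24603} + \frac{q{\left(N \right)}}{\frac{1}{-24683}} = \frac{\left(-287\right) \left(-5\right)}{-24603} + \frac{-1 + 84}{\frac{1}{-24683}} = 1435 \left(- \frac{1}{24603}\right) + \frac{83}{- \frac{1}{24683}} = - \frac{1435}{24603} + 83 \left(-24683\right) = - \frac{1435}{24603} - 2048689 = - \frac{50403896902}{24603}$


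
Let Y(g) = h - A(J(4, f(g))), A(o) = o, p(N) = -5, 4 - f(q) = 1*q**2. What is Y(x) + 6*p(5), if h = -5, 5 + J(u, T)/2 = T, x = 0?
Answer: -33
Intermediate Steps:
f(q) = 4 - q**2
J(u, T) = -10 + 2*T
Y(g) = -3 + 2*g**2 (Y(g) = -5 - (-10 + 2*(4 - g**2)) = -5 - (-10 + (8 - 2*g**2)) = -5 - (-2 - 2*g**2) = -5 + (2 + 2*g**2) = -3 + 2*g**2)
Y(x) + 6*p(5) = (-3 + 2*0**2) + 6*(-5) = (-3 + 2*0) - 30 = (-3 + 0) - 30 = -3 - 30 = -33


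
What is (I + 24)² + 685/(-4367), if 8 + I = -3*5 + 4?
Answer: 108490/4367 ≈ 24.843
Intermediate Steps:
I = -19 (I = -8 + (-3*5 + 4) = -8 + (-15 + 4) = -8 - 11 = -19)
(I + 24)² + 685/(-4367) = (-19 + 24)² + 685/(-4367) = 5² + 685*(-1/4367) = 25 - 685/4367 = 108490/4367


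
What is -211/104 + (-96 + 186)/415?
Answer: -15641/8632 ≈ -1.8120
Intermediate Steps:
-211/104 + (-96 + 186)/415 = -211*1/104 + 90*(1/415) = -211/104 + 18/83 = -15641/8632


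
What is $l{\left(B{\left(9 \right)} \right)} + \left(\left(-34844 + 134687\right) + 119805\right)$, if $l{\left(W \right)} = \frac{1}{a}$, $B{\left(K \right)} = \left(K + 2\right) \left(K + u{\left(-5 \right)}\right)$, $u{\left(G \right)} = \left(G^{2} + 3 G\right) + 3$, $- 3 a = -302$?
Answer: $\frac{66333699}{302} \approx 2.1965 \cdot 10^{5}$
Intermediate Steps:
$a = \frac{302}{3}$ ($a = \left(- \frac{1}{3}\right) \left(-302\right) = \frac{302}{3} \approx 100.67$)
$u{\left(G \right)} = 3 + G^{2} + 3 G$
$B{\left(K \right)} = \left(2 + K\right) \left(13 + K\right)$ ($B{\left(K \right)} = \left(K + 2\right) \left(K + \left(3 + \left(-5\right)^{2} + 3 \left(-5\right)\right)\right) = \left(2 + K\right) \left(K + \left(3 + 25 - 15\right)\right) = \left(2 + K\right) \left(K + 13\right) = \left(2 + K\right) \left(13 + K\right)$)
$l{\left(W \right)} = \frac{3}{302}$ ($l{\left(W \right)} = \frac{1}{\frac{302}{3}} = \frac{3}{302}$)
$l{\left(B{\left(9 \right)} \right)} + \left(\left(-34844 + 134687\right) + 119805\right) = \frac{3}{302} + \left(\left(-34844 + 134687\right) + 119805\right) = \frac{3}{302} + \left(99843 + 119805\right) = \frac{3}{302} + 219648 = \frac{66333699}{302}$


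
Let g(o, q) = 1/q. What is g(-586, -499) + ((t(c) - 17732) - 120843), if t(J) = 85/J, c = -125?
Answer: -1728731633/12475 ≈ -1.3858e+5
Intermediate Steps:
g(-586, -499) + ((t(c) - 17732) - 120843) = 1/(-499) + ((85/(-125) - 17732) - 120843) = -1/499 + ((85*(-1/125) - 17732) - 120843) = -1/499 + ((-17/25 - 17732) - 120843) = -1/499 + (-443317/25 - 120843) = -1/499 - 3464392/25 = -1728731633/12475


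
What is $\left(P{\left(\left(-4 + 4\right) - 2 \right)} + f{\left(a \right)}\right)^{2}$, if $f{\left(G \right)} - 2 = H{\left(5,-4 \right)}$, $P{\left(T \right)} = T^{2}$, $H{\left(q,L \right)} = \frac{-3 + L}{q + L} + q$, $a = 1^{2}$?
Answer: $16$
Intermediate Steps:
$a = 1$
$H{\left(q,L \right)} = q + \frac{-3 + L}{L + q}$ ($H{\left(q,L \right)} = \frac{-3 + L}{L + q} + q = q + \frac{-3 + L}{L + q}$)
$f{\left(G \right)} = 0$ ($f{\left(G \right)} = 2 + \frac{-3 - 4 + 5^{2} - 20}{-4 + 5} = 2 + \frac{-3 - 4 + 25 - 20}{1} = 2 + 1 \left(-2\right) = 2 - 2 = 0$)
$\left(P{\left(\left(-4 + 4\right) - 2 \right)} + f{\left(a \right)}\right)^{2} = \left(\left(\left(-4 + 4\right) - 2\right)^{2} + 0\right)^{2} = \left(\left(0 - 2\right)^{2} + 0\right)^{2} = \left(\left(-2\right)^{2} + 0\right)^{2} = \left(4 + 0\right)^{2} = 4^{2} = 16$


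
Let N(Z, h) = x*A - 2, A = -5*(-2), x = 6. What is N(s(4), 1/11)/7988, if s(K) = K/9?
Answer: 29/3994 ≈ 0.0072609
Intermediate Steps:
A = 10
s(K) = K/9 (s(K) = K*(1/9) = K/9)
N(Z, h) = 58 (N(Z, h) = 6*10 - 2 = 60 - 2 = 58)
N(s(4), 1/11)/7988 = 58/7988 = 58*(1/7988) = 29/3994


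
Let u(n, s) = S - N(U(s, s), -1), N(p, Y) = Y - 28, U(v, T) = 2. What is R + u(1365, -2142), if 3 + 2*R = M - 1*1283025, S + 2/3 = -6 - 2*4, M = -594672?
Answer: -2816507/3 ≈ -9.3884e+5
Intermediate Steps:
S = -44/3 (S = -2/3 + (-6 - 2*4) = -2/3 + (-6 - 8) = -2/3 - 14 = -44/3 ≈ -14.667)
N(p, Y) = -28 + Y
u(n, s) = 43/3 (u(n, s) = -44/3 - (-28 - 1) = -44/3 - 1*(-29) = -44/3 + 29 = 43/3)
R = -938850 (R = -3/2 + (-594672 - 1*1283025)/2 = -3/2 + (-594672 - 1283025)/2 = -3/2 + (1/2)*(-1877697) = -3/2 - 1877697/2 = -938850)
R + u(1365, -2142) = -938850 + 43/3 = -2816507/3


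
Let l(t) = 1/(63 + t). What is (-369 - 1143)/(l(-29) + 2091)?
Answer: -51408/71095 ≈ -0.72309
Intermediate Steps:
(-369 - 1143)/(l(-29) + 2091) = (-369 - 1143)/(1/(63 - 29) + 2091) = -1512/(1/34 + 2091) = -1512/71095/34 = -1512*34/71095 = -51408/71095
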